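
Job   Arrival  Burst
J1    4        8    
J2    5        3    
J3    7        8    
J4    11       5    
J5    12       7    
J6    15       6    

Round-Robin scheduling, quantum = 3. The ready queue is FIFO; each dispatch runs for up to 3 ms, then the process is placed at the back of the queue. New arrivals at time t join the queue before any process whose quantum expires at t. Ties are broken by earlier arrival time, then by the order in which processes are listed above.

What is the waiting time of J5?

Gantt: | idle 0-4 | J1 4-7 | J2 7-10 | J3 10-13 | J1 13-16 | J4 16-19 | J5 19-22 | J3 22-25 | J6 25-28 | J1 28-30 | J4 30-32 | J5 32-35 | J3 35-37 | J6 37-40 | J5 40-41 |
Completion: J1=30  J2=10  J3=37  J4=32  J5=41  J6=40
Turnaround (C−A): J1=26  J2=5  J3=30  J4=21  J5=29  J6=25
Waiting(J5) = turnaround − burst = 29 − 7 = 22

22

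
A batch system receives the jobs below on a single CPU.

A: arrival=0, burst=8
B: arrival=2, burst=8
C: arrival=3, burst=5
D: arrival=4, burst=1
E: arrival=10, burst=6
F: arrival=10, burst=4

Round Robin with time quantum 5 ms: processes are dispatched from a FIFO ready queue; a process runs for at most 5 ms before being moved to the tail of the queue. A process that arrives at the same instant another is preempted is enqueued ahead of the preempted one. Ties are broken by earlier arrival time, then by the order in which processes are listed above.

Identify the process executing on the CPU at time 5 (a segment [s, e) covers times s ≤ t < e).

Timeline: | A 0-5 | B 5-10 | C 10-15 | D 15-16 | A 16-19 | E 19-24 | F 24-28 | B 28-31 | E 31-32 |
Completion: A=19  B=31  C=15  D=16  E=32  F=28

B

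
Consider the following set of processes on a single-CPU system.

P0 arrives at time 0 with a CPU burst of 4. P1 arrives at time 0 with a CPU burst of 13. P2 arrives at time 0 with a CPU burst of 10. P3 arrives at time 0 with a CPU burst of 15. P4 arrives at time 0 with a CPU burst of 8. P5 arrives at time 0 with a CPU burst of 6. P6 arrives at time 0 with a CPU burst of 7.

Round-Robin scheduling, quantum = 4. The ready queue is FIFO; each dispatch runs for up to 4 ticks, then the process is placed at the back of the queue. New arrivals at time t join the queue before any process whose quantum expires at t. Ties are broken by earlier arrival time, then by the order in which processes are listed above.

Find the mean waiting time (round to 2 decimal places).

Gantt: | P0 0-4 | P1 4-8 | P2 8-12 | P3 12-16 | P4 16-20 | P5 20-24 | P6 24-28 | P1 28-32 | P2 32-36 | P3 36-40 | P4 40-44 | P5 44-46 | P6 46-49 | P1 49-53 | P2 53-55 | P3 55-59 | P1 59-60 | P3 60-63 |
Completion: P0=4  P1=60  P2=55  P3=63  P4=44  P5=46  P6=49
Turnaround (C−A): P0=4  P1=60  P2=55  P3=63  P4=44  P5=46  P6=49
Waiting times: P0=0, P1=47, P2=45, P3=48, P4=36, P5=40, P6=42
Average waiting = (0+47+45+48+36+40+42) / 7 = 258/7 = 36.86

36.86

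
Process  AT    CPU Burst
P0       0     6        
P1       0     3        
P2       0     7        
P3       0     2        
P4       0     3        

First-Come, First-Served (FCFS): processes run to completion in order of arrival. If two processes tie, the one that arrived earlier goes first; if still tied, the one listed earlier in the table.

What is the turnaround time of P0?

6

Schedule: | P0 0-6 | P1 6-9 | P2 9-16 | P3 16-18 | P4 18-21 |
Completion: P0=6  P1=9  P2=16  P3=18  P4=21
Turnaround (C−A): P0=6  P1=9  P2=16  P3=18  P4=21
Turnaround(P0) = completion − arrival = 6 − 0 = 6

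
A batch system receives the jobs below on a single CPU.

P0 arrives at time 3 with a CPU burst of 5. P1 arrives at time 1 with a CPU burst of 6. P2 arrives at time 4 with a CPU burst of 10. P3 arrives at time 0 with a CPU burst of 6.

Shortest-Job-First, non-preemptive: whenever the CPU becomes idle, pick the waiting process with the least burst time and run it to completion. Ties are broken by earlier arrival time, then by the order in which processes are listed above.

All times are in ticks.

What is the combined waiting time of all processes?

26

Timeline: | P3 0-6 | P0 6-11 | P1 11-17 | P2 17-27 |
Completion: P0=11  P1=17  P2=27  P3=6
Waiting = turnaround − burst: P0=3, P1=10, P2=13, P3=0
Total waiting = 3 + 10 + 13 + 0 = 26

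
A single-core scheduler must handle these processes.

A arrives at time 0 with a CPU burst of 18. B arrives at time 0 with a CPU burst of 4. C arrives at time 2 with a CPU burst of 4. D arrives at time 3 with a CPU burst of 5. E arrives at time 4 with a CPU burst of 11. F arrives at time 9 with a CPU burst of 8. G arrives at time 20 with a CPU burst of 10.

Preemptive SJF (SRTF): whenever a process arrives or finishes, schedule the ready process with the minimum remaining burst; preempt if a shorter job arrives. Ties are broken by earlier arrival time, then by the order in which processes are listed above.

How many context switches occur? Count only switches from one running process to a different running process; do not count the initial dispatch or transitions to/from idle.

6

Schedule: | B 0-4 | C 4-8 | D 8-13 | F 13-21 | G 21-31 | E 31-42 | A 42-60 |
Completion: A=60  B=4  C=8  D=13  E=42  F=21  G=31
Turnaround (C−A): A=60  B=4  C=6  D=10  E=38  F=12  G=11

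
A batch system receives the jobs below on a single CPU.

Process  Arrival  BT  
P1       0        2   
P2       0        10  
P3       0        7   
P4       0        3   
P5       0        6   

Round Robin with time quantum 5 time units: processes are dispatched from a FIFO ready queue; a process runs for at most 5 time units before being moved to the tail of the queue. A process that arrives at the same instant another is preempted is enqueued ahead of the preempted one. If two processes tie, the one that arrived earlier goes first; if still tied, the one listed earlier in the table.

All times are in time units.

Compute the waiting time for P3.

20

Gantt: | P1 0-2 | P2 2-7 | P3 7-12 | P4 12-15 | P5 15-20 | P2 20-25 | P3 25-27 | P5 27-28 |
Completion: P1=2  P2=25  P3=27  P4=15  P5=28
Waiting(P3) = turnaround − burst = 27 − 7 = 20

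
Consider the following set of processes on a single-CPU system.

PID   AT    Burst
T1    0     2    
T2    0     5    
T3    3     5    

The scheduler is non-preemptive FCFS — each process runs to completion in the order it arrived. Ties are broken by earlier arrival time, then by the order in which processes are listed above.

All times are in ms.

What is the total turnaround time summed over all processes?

Timeline: | T1 0-2 | T2 2-7 | T3 7-12 |
Completion: T1=2  T2=7  T3=12
Turnaround = completion − arrival: T1=2, T2=7, T3=9
Total turnaround = 2 + 7 + 9 = 18

18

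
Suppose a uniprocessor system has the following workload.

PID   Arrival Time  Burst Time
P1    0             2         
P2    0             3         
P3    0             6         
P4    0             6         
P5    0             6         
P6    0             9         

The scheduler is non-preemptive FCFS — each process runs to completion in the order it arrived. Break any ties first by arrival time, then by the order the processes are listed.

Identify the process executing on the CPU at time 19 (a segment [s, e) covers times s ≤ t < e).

P5

Schedule: | P1 0-2 | P2 2-5 | P3 5-11 | P4 11-17 | P5 17-23 | P6 23-32 |
Completion: P1=2  P2=5  P3=11  P4=17  P5=23  P6=32
Turnaround (C−A): P1=2  P2=5  P3=11  P4=17  P5=23  P6=32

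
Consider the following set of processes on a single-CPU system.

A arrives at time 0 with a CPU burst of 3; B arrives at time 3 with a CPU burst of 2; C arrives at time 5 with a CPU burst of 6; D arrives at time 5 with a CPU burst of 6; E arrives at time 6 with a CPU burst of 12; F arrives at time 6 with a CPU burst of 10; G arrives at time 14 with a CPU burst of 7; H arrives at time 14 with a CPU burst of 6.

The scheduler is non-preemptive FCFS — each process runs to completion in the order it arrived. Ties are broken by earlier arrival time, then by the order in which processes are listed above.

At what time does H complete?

Gantt: | A 0-3 | B 3-5 | C 5-11 | D 11-17 | E 17-29 | F 29-39 | G 39-46 | H 46-52 |
Completion: A=3  B=5  C=11  D=17  E=29  F=39  G=46  H=52
Turnaround (C−A): A=3  B=2  C=6  D=12  E=23  F=33  G=32  H=38

52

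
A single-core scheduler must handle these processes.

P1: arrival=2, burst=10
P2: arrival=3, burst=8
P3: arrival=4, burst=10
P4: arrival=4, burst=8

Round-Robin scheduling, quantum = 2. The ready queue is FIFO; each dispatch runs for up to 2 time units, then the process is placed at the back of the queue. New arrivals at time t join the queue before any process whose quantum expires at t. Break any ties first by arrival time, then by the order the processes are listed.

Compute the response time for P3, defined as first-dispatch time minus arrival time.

Timeline: | idle 0-2 | P1 2-4 | P2 4-6 | P3 6-8 | P4 8-10 | P1 10-12 | P2 12-14 | P3 14-16 | P4 16-18 | P1 18-20 | P2 20-22 | P3 22-24 | P4 24-26 | P1 26-28 | P2 28-30 | P3 30-32 | P4 32-34 | P1 34-36 | P3 36-38 |
Completion: P1=36  P2=30  P3=38  P4=34
Turnaround (C−A): P1=34  P2=27  P3=34  P4=30
Response(P3) = first start − arrival = 6 − 4 = 2

2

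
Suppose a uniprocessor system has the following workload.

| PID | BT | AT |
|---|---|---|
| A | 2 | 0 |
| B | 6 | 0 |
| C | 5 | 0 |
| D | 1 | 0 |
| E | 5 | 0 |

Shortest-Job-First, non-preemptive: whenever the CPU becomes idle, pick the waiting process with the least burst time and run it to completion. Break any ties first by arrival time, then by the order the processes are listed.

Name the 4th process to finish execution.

E

Gantt: | D 0-1 | A 1-3 | C 3-8 | E 8-13 | B 13-19 |
Completion: A=3  B=19  C=8  D=1  E=13
Turnaround (C−A): A=3  B=19  C=8  D=1  E=13
Finish order: D → A → C → E → B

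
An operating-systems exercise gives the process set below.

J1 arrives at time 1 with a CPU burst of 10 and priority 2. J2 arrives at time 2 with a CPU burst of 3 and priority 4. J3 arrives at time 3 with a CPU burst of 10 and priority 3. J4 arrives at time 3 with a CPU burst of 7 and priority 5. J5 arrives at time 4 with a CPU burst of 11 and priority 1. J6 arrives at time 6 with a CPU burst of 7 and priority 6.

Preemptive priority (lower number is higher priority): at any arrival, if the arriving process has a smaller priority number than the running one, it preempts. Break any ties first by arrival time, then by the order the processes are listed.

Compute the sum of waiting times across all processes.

128

Schedule: | idle 0-1 | J1 1-4 | J5 4-15 | J1 15-22 | J3 22-32 | J2 32-35 | J4 35-42 | J6 42-49 |
Completion: J1=22  J2=35  J3=32  J4=42  J5=15  J6=49
Turnaround (C−A): J1=21  J2=33  J3=29  J4=39  J5=11  J6=43
Waiting = turnaround − burst: J1=11, J2=30, J3=19, J4=32, J5=0, J6=36
Total waiting = 11 + 30 + 19 + 32 + 0 + 36 = 128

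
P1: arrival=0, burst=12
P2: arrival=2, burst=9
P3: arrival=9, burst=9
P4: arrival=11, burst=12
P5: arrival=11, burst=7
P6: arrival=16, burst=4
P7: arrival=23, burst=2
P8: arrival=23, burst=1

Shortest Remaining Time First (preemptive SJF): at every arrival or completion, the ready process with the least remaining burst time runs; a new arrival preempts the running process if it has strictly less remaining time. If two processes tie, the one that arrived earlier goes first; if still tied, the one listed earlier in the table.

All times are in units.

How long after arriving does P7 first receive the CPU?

1

Schedule: | P1 0-2 | P2 2-11 | P5 11-18 | P6 18-22 | P3 22-23 | P8 23-24 | P7 24-26 | P3 26-34 | P1 34-44 | P4 44-56 |
Completion: P1=44  P2=11  P3=34  P4=56  P5=18  P6=22  P7=26  P8=24
Turnaround (C−A): P1=44  P2=9  P3=25  P4=45  P5=7  P6=6  P7=3  P8=1
Response(P7) = first start − arrival = 24 − 23 = 1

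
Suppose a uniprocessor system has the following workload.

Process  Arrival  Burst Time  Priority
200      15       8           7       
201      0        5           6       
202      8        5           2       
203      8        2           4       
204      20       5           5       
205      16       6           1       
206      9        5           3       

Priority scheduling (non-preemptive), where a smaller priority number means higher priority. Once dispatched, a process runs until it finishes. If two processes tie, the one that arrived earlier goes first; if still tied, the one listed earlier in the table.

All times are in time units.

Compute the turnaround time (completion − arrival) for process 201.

Schedule: | 201 0-5 | idle 5-8 | 202 8-13 | 206 13-18 | 205 18-24 | 203 24-26 | 204 26-31 | 200 31-39 |
Completion: 200=39  201=5  202=13  203=26  204=31  205=24  206=18
Turnaround (C−A): 200=24  201=5  202=5  203=18  204=11  205=8  206=9
Turnaround(201) = completion − arrival = 5 − 0 = 5

5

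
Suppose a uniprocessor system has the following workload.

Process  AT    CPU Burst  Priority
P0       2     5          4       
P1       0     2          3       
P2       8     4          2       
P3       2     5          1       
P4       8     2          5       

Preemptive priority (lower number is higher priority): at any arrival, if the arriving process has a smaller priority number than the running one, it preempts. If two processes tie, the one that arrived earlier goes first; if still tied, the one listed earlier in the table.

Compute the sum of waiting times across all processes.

17

Gantt: | P1 0-2 | P3 2-7 | P0 7-8 | P2 8-12 | P0 12-16 | P4 16-18 |
Completion: P0=16  P1=2  P2=12  P3=7  P4=18
Waiting = turnaround − burst: P0=9, P1=0, P2=0, P3=0, P4=8
Total waiting = 9 + 0 + 0 + 0 + 8 = 17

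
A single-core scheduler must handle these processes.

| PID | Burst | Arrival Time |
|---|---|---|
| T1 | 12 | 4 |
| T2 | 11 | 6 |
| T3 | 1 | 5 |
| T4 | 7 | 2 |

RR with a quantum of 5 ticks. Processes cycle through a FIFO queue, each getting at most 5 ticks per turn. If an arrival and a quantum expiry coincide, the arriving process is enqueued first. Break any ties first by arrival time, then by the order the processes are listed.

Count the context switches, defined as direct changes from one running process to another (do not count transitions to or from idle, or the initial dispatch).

8

Gantt: | idle 0-2 | T4 2-7 | T1 7-12 | T3 12-13 | T2 13-18 | T4 18-20 | T1 20-25 | T2 25-30 | T1 30-32 | T2 32-33 |
Completion: T1=32  T2=33  T3=13  T4=20
Turnaround (C−A): T1=28  T2=27  T3=8  T4=18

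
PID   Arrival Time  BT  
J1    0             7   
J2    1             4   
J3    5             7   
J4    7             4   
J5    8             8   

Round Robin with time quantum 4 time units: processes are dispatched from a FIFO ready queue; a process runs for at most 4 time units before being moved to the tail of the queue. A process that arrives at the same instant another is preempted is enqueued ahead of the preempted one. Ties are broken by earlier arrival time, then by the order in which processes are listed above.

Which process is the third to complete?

Gantt: | J1 0-4 | J2 4-8 | J1 8-11 | J3 11-15 | J4 15-19 | J5 19-23 | J3 23-26 | J5 26-30 |
Completion: J1=11  J2=8  J3=26  J4=19  J5=30
Finish order: J2 → J1 → J4 → J3 → J5

J4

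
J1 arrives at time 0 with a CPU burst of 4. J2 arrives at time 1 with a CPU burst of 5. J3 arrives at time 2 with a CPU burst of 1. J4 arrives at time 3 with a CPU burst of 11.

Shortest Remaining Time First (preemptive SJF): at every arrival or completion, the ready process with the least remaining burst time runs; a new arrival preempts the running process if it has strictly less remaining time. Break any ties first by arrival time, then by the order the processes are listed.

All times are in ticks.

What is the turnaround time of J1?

Timeline: | J1 0-2 | J3 2-3 | J1 3-5 | J2 5-10 | J4 10-21 |
Completion: J1=5  J2=10  J3=3  J4=21
Turnaround(J1) = completion − arrival = 5 − 0 = 5

5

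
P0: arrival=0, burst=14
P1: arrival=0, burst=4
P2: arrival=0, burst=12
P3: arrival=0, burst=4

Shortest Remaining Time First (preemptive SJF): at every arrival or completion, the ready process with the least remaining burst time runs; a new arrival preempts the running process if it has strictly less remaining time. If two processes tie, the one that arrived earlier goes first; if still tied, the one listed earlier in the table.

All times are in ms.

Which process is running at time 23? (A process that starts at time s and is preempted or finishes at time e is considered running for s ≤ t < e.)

Timeline: | P1 0-4 | P3 4-8 | P2 8-20 | P0 20-34 |
Completion: P0=34  P1=4  P2=20  P3=8
Turnaround (C−A): P0=34  P1=4  P2=20  P3=8

P0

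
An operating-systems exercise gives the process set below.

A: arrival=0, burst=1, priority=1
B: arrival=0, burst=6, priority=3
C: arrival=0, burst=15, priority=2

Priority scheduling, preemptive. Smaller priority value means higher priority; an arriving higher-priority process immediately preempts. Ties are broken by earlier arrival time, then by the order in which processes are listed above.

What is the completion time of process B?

Timeline: | A 0-1 | C 1-16 | B 16-22 |
Completion: A=1  B=22  C=16
Turnaround (C−A): A=1  B=22  C=16

22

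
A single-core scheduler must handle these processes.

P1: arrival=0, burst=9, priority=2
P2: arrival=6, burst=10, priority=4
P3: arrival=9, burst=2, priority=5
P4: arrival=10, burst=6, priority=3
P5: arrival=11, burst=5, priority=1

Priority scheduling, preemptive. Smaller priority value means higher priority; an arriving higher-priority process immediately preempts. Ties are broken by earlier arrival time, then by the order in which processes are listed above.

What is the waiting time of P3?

21

Gantt: | P1 0-9 | P2 9-10 | P4 10-11 | P5 11-16 | P4 16-21 | P2 21-30 | P3 30-32 |
Completion: P1=9  P2=30  P3=32  P4=21  P5=16
Waiting(P3) = turnaround − burst = 23 − 2 = 21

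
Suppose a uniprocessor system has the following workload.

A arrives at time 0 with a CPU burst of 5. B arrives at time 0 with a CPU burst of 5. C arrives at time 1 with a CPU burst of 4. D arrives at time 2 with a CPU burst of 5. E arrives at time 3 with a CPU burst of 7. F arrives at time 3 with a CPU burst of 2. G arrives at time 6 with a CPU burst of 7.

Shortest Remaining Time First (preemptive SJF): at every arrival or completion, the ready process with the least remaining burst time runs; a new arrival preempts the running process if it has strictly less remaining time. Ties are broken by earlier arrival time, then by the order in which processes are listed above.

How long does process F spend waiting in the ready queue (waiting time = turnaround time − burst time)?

Schedule: | A 0-5 | F 5-7 | C 7-11 | B 11-16 | D 16-21 | E 21-28 | G 28-35 |
Completion: A=5  B=16  C=11  D=21  E=28  F=7  G=35
Waiting(F) = turnaround − burst = 4 − 2 = 2

2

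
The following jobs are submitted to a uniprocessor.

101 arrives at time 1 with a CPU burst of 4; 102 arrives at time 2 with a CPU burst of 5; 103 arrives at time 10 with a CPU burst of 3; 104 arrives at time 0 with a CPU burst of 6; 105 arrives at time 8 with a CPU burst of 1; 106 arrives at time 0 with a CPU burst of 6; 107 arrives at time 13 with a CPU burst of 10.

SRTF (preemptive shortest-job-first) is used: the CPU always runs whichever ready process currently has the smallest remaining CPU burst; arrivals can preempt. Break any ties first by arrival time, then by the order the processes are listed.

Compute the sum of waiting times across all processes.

Schedule: | 104 0-1 | 101 1-5 | 104 5-8 | 105 8-9 | 104 9-11 | 103 11-14 | 102 14-19 | 106 19-25 | 107 25-35 |
Completion: 101=5  102=19  103=14  104=11  105=9  106=25  107=35
Waiting = turnaround − burst: 101=0, 102=12, 103=1, 104=5, 105=0, 106=19, 107=12
Total waiting = 0 + 12 + 1 + 5 + 0 + 19 + 12 = 49

49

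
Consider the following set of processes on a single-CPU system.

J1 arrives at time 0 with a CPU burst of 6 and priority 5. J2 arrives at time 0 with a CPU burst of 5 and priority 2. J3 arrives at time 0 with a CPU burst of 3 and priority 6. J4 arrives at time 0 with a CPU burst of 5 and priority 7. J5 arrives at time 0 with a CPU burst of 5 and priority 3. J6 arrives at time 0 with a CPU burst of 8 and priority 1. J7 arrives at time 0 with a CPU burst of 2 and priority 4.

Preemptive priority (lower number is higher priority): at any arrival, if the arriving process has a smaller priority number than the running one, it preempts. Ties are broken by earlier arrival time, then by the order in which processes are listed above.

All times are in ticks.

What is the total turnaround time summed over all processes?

Gantt: | J6 0-8 | J2 8-13 | J5 13-18 | J7 18-20 | J1 20-26 | J3 26-29 | J4 29-34 |
Completion: J1=26  J2=13  J3=29  J4=34  J5=18  J6=8  J7=20
Turnaround (C−A): J1=26  J2=13  J3=29  J4=34  J5=18  J6=8  J7=20
Turnaround = completion − arrival: J1=26, J2=13, J3=29, J4=34, J5=18, J6=8, J7=20
Total turnaround = 26 + 13 + 29 + 34 + 18 + 8 + 20 = 148

148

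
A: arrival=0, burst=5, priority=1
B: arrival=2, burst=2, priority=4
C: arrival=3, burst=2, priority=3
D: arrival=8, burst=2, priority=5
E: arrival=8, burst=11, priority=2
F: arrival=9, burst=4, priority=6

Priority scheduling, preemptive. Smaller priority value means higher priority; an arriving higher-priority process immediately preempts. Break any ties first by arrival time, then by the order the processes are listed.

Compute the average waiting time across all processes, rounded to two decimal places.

Schedule: | A 0-5 | C 5-7 | B 7-8 | E 8-19 | B 19-20 | D 20-22 | F 22-26 |
Completion: A=5  B=20  C=7  D=22  E=19  F=26
Waiting times: A=0, B=16, C=2, D=12, E=0, F=13
Average waiting = (0+16+2+12+0+13) / 6 = 43/6 = 7.17

7.17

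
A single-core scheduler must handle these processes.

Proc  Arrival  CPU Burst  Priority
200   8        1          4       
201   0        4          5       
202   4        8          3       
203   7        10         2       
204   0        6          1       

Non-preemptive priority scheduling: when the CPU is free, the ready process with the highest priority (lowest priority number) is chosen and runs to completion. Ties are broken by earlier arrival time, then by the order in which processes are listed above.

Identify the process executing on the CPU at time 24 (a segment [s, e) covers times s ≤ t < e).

200

Schedule: | 204 0-6 | 202 6-14 | 203 14-24 | 200 24-25 | 201 25-29 |
Completion: 200=25  201=29  202=14  203=24  204=6
Turnaround (C−A): 200=17  201=29  202=10  203=17  204=6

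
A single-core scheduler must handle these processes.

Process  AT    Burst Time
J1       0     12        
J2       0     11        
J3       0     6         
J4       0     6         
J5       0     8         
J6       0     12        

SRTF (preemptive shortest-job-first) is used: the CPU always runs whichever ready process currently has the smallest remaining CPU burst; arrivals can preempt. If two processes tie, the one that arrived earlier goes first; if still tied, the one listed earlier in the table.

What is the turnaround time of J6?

55

Schedule: | J3 0-6 | J4 6-12 | J5 12-20 | J2 20-31 | J1 31-43 | J6 43-55 |
Completion: J1=43  J2=31  J3=6  J4=12  J5=20  J6=55
Turnaround(J6) = completion − arrival = 55 − 0 = 55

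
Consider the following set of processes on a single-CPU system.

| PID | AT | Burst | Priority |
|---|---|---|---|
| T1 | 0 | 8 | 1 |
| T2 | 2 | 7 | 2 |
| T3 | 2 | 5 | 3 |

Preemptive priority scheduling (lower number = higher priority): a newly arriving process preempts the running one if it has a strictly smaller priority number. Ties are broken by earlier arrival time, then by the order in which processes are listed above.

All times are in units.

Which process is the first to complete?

T1

Schedule: | T1 0-8 | T2 8-15 | T3 15-20 |
Completion: T1=8  T2=15  T3=20
Turnaround (C−A): T1=8  T2=13  T3=18
Finish order: T1 → T2 → T3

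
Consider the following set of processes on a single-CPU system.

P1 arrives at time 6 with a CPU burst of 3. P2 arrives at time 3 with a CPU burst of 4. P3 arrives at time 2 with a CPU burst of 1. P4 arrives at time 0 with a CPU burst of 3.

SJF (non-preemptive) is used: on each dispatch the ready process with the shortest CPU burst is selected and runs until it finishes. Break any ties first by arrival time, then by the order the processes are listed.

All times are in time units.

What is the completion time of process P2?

8

Timeline: | P4 0-3 | P3 3-4 | P2 4-8 | P1 8-11 |
Completion: P1=11  P2=8  P3=4  P4=3
Turnaround (C−A): P1=5  P2=5  P3=2  P4=3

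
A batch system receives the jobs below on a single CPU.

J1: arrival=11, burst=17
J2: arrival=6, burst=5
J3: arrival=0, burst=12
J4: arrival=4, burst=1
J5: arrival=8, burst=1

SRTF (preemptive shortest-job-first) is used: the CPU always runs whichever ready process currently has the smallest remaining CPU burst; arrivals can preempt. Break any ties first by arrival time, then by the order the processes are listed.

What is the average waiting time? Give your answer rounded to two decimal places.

3.20

Schedule: | J3 0-4 | J4 4-5 | J3 5-6 | J2 6-8 | J5 8-9 | J2 9-12 | J3 12-19 | J1 19-36 |
Completion: J1=36  J2=12  J3=19  J4=5  J5=9
Turnaround (C−A): J1=25  J2=6  J3=19  J4=1  J5=1
Waiting times: J1=8, J2=1, J3=7, J4=0, J5=0
Average waiting = (8+1+7+0+0) / 5 = 16/5 = 3.20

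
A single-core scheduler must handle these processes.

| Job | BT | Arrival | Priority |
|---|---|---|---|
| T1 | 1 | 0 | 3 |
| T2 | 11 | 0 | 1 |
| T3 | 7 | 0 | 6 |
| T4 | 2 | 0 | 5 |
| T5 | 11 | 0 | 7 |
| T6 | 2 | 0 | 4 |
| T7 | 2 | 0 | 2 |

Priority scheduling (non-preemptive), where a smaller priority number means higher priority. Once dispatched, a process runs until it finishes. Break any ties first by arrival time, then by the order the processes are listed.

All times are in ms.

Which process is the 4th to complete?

Schedule: | T2 0-11 | T7 11-13 | T1 13-14 | T6 14-16 | T4 16-18 | T3 18-25 | T5 25-36 |
Completion: T1=14  T2=11  T3=25  T4=18  T5=36  T6=16  T7=13
Turnaround (C−A): T1=14  T2=11  T3=25  T4=18  T5=36  T6=16  T7=13
Finish order: T2 → T7 → T1 → T6 → T4 → T3 → T5

T6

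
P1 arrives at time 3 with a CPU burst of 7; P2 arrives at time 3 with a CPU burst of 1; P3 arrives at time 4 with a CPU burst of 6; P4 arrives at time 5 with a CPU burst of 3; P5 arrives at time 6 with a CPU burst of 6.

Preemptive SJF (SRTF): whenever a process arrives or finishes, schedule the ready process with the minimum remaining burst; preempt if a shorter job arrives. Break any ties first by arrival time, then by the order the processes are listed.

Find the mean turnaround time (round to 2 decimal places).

Gantt: | idle 0-3 | P2 3-4 | P3 4-5 | P4 5-8 | P3 8-13 | P5 13-19 | P1 19-26 |
Completion: P1=26  P2=4  P3=13  P4=8  P5=19
Turnaround (C−A): P1=23  P2=1  P3=9  P4=3  P5=13
Turnaround times: P1=23, P2=1, P3=9, P4=3, P5=13
Average turnaround = (23+1+9+3+13) / 5 = 49/5 = 9.80

9.80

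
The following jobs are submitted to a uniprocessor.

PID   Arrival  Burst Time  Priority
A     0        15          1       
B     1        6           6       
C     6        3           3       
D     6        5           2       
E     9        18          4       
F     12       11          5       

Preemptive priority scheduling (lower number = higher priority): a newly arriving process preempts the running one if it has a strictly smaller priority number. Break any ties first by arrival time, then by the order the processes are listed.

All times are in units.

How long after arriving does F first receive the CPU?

29

Schedule: | A 0-15 | D 15-20 | C 20-23 | E 23-41 | F 41-52 | B 52-58 |
Completion: A=15  B=58  C=23  D=20  E=41  F=52
Turnaround (C−A): A=15  B=57  C=17  D=14  E=32  F=40
Response(F) = first start − arrival = 41 − 12 = 29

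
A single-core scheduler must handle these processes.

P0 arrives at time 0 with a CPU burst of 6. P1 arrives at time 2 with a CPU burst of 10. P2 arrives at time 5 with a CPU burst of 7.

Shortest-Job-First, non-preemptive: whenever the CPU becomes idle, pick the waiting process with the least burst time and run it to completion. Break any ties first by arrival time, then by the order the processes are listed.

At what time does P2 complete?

Gantt: | P0 0-6 | P2 6-13 | P1 13-23 |
Completion: P0=6  P1=23  P2=13
Turnaround (C−A): P0=6  P1=21  P2=8

13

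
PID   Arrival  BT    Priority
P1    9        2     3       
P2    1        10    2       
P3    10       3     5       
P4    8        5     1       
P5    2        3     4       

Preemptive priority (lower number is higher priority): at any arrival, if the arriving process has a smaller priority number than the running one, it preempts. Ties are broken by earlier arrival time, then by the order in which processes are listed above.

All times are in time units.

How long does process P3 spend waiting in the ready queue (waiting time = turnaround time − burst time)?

Schedule: | idle 0-1 | P2 1-8 | P4 8-13 | P2 13-16 | P1 16-18 | P5 18-21 | P3 21-24 |
Completion: P1=18  P2=16  P3=24  P4=13  P5=21
Waiting(P3) = turnaround − burst = 14 − 3 = 11

11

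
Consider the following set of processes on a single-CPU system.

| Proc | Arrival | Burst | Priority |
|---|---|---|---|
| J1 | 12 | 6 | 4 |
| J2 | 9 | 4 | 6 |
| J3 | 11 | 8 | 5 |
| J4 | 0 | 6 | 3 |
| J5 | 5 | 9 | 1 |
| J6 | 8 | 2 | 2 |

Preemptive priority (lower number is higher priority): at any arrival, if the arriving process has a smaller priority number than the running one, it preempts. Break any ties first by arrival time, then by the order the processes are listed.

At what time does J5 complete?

14

Schedule: | J4 0-5 | J5 5-14 | J6 14-16 | J4 16-17 | J1 17-23 | J3 23-31 | J2 31-35 |
Completion: J1=23  J2=35  J3=31  J4=17  J5=14  J6=16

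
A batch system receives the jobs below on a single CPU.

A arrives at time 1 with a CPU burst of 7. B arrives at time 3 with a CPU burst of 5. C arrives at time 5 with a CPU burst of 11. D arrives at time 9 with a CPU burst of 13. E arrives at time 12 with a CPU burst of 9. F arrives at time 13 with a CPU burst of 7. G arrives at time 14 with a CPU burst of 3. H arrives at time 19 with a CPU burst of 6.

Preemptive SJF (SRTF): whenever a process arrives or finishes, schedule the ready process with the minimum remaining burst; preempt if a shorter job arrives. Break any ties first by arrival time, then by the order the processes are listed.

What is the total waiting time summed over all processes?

Timeline: | idle 0-1 | A 1-8 | B 8-13 | F 13-14 | G 14-17 | F 17-23 | H 23-29 | E 29-38 | C 38-49 | D 49-62 |
Completion: A=8  B=13  C=49  D=62  E=38  F=23  G=17  H=29
Turnaround (C−A): A=7  B=10  C=44  D=53  E=26  F=10  G=3  H=10
Waiting = turnaround − burst: A=0, B=5, C=33, D=40, E=17, F=3, G=0, H=4
Total waiting = 0 + 5 + 33 + 40 + 17 + 3 + 0 + 4 = 102

102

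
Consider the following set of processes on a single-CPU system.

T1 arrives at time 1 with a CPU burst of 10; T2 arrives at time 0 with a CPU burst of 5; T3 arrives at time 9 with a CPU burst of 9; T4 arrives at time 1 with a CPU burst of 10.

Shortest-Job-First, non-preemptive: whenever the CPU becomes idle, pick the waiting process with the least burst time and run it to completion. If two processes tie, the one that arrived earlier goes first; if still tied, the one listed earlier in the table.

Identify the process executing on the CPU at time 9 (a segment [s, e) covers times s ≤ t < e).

T1

Schedule: | T2 0-5 | T1 5-15 | T3 15-24 | T4 24-34 |
Completion: T1=15  T2=5  T3=24  T4=34
Turnaround (C−A): T1=14  T2=5  T3=15  T4=33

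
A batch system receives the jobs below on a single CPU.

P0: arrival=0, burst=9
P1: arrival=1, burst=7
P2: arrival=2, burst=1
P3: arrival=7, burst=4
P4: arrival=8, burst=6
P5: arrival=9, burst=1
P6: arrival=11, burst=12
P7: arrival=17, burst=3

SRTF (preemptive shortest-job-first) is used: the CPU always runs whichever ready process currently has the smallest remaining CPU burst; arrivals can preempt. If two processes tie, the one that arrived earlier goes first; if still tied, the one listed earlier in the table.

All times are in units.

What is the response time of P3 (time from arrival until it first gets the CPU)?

Schedule: | P0 0-1 | P1 1-2 | P2 2-3 | P1 3-9 | P5 9-10 | P3 10-14 | P4 14-20 | P7 20-23 | P0 23-31 | P6 31-43 |
Completion: P0=31  P1=9  P2=3  P3=14  P4=20  P5=10  P6=43  P7=23
Turnaround (C−A): P0=31  P1=8  P2=1  P3=7  P4=12  P5=1  P6=32  P7=6
Response(P3) = first start − arrival = 10 − 7 = 3

3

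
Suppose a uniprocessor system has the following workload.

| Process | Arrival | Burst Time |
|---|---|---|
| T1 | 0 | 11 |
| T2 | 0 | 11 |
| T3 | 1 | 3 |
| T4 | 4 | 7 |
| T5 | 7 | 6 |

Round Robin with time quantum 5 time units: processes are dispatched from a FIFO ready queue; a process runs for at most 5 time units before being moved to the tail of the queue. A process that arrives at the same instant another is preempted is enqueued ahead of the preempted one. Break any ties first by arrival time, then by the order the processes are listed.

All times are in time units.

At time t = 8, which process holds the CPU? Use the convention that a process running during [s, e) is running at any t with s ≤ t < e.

Schedule: | T1 0-5 | T2 5-10 | T3 10-13 | T4 13-18 | T1 18-23 | T5 23-28 | T2 28-33 | T4 33-35 | T1 35-36 | T5 36-37 | T2 37-38 |
Completion: T1=36  T2=38  T3=13  T4=35  T5=37
Turnaround (C−A): T1=36  T2=38  T3=12  T4=31  T5=30

T2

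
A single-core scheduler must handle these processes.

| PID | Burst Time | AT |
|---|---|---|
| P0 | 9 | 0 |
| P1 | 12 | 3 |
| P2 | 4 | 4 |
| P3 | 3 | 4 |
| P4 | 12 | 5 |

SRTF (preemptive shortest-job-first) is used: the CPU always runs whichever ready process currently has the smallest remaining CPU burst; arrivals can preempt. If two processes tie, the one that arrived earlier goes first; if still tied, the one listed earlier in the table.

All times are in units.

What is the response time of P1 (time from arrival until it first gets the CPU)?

13

Schedule: | P0 0-4 | P3 4-7 | P2 7-11 | P0 11-16 | P1 16-28 | P4 28-40 |
Completion: P0=16  P1=28  P2=11  P3=7  P4=40
Response(P1) = first start − arrival = 16 − 3 = 13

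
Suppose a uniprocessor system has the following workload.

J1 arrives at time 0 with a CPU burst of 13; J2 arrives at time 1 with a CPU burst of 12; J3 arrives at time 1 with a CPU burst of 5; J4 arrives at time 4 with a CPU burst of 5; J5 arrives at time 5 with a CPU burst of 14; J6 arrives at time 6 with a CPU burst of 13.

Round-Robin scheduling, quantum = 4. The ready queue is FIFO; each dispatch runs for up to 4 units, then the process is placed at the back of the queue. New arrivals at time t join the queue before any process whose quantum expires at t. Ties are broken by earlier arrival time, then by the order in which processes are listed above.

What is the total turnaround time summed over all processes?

274

Gantt: | J1 0-4 | J2 4-8 | J3 8-12 | J4 12-16 | J1 16-20 | J5 20-24 | J6 24-28 | J2 28-32 | J3 32-33 | J4 33-34 | J1 34-38 | J5 38-42 | J6 42-46 | J2 46-50 | J1 50-51 | J5 51-55 | J6 55-59 | J5 59-61 | J6 61-62 |
Completion: J1=51  J2=50  J3=33  J4=34  J5=61  J6=62
Turnaround = completion − arrival: J1=51, J2=49, J3=32, J4=30, J5=56, J6=56
Total turnaround = 51 + 49 + 32 + 30 + 56 + 56 = 274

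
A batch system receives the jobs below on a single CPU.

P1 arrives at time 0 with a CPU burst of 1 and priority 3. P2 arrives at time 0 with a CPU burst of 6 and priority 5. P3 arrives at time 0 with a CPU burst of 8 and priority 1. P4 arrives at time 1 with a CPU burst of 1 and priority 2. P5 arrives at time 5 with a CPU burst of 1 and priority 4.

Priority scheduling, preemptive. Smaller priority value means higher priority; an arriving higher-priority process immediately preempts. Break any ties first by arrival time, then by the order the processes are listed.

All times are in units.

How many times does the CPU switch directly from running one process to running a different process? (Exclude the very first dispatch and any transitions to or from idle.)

Gantt: | P3 0-8 | P4 8-9 | P1 9-10 | P5 10-11 | P2 11-17 |
Completion: P1=10  P2=17  P3=8  P4=9  P5=11
Turnaround (C−A): P1=10  P2=17  P3=8  P4=8  P5=6

4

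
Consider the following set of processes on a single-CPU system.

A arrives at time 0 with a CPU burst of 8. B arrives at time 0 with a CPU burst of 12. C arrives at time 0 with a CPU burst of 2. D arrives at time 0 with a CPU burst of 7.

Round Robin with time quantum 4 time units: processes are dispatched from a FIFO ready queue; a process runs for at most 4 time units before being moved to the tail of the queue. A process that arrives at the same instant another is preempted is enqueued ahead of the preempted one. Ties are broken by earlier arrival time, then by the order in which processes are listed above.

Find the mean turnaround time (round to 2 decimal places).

Schedule: | A 0-4 | B 4-8 | C 8-10 | D 10-14 | A 14-18 | B 18-22 | D 22-25 | B 25-29 |
Completion: A=18  B=29  C=10  D=25
Turnaround (C−A): A=18  B=29  C=10  D=25
Turnaround times: A=18, B=29, C=10, D=25
Average turnaround = (18+29+10+25) / 4 = 82/4 = 20.50

20.50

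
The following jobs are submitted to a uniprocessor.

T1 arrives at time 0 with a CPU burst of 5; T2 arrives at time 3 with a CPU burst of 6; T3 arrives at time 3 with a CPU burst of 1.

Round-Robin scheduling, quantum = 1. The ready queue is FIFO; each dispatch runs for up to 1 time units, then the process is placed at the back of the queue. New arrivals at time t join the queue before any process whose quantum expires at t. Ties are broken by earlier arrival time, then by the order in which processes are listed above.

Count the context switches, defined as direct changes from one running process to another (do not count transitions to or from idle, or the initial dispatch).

6

Gantt: | T1 0-3 | T2 3-4 | T3 4-5 | T1 5-6 | T2 6-7 | T1 7-8 | T2 8-12 |
Completion: T1=8  T2=12  T3=5
Turnaround (C−A): T1=8  T2=9  T3=2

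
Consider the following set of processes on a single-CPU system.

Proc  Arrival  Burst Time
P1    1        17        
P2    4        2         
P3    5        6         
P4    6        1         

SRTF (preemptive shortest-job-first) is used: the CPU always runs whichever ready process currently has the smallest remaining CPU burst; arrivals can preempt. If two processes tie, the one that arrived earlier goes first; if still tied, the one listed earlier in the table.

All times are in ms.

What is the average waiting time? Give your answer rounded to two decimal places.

Schedule: | idle 0-1 | P1 1-4 | P2 4-6 | P4 6-7 | P3 7-13 | P1 13-27 |
Completion: P1=27  P2=6  P3=13  P4=7
Waiting times: P1=9, P2=0, P3=2, P4=0
Average waiting = (9+0+2+0) / 4 = 11/4 = 2.75

2.75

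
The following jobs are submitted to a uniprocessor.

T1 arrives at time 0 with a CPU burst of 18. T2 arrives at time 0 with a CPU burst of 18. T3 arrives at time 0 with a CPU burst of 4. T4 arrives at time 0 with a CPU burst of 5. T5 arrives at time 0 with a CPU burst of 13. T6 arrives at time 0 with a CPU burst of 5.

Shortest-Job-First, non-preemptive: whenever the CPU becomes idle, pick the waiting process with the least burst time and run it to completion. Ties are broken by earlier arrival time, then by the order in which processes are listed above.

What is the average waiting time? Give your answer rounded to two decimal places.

16.50

Gantt: | T3 0-4 | T4 4-9 | T6 9-14 | T5 14-27 | T1 27-45 | T2 45-63 |
Completion: T1=45  T2=63  T3=4  T4=9  T5=27  T6=14
Turnaround (C−A): T1=45  T2=63  T3=4  T4=9  T5=27  T6=14
Waiting times: T1=27, T2=45, T3=0, T4=4, T5=14, T6=9
Average waiting = (27+45+0+4+14+9) / 6 = 99/6 = 16.50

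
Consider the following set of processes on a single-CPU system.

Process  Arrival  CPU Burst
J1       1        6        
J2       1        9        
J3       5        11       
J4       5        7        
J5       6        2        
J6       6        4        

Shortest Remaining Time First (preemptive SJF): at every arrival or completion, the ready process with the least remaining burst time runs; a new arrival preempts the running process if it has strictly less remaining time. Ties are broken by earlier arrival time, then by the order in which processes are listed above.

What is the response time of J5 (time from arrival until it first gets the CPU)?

Gantt: | idle 0-1 | J1 1-7 | J5 7-9 | J6 9-13 | J4 13-20 | J2 20-29 | J3 29-40 |
Completion: J1=7  J2=29  J3=40  J4=20  J5=9  J6=13
Turnaround (C−A): J1=6  J2=28  J3=35  J4=15  J5=3  J6=7
Response(J5) = first start − arrival = 7 − 6 = 1

1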